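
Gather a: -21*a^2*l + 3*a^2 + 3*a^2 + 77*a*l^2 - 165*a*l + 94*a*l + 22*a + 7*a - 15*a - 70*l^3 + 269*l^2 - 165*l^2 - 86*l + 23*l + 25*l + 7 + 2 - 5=a^2*(6 - 21*l) + a*(77*l^2 - 71*l + 14) - 70*l^3 + 104*l^2 - 38*l + 4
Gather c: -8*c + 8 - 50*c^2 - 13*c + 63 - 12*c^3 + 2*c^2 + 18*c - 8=-12*c^3 - 48*c^2 - 3*c + 63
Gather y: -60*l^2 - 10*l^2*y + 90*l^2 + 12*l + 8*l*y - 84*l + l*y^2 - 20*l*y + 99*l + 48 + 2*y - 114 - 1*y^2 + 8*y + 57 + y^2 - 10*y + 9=30*l^2 + l*y^2 + 27*l + y*(-10*l^2 - 12*l)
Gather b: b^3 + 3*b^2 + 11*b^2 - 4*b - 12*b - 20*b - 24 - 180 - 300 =b^3 + 14*b^2 - 36*b - 504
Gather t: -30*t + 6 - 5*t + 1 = 7 - 35*t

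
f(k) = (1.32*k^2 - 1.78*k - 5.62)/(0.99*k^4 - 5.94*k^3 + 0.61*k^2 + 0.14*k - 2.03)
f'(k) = (2.64*k - 1.78)/(0.99*k^4 - 5.94*k^3 + 0.61*k^2 + 0.14*k - 2.03) + (1.32*k^2 - 1.78*k - 5.62)*(-3.96*k^3 + 17.82*k^2 - 1.22*k - 0.14)/(0.99*k^4 - 5.94*k^3 + 0.61*k^2 + 0.14*k - 2.03)^2 = (-2.6136*k^5 + 13.1274*k^4 + 1.1088*k^3 - 98.8778*k^2 + 1.4972*k + 4.4002)/(0.9801*k^8 - 11.7612*k^7 + 36.4914*k^6 - 6.9696*k^5 - 5.3105*k^4 + 24.2872*k^3 - 2.457*k^2 - 0.5684*k + 4.1209)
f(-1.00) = -0.47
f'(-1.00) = -2.82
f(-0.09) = 2.68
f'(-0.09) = 0.84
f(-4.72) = 0.03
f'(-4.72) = 0.01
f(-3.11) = 0.05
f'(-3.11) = 0.01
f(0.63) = 2.05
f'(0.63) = -3.47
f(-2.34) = 0.05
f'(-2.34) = 0.00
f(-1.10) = -0.26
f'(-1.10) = -1.52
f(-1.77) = 0.04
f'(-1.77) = -0.08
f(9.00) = 0.04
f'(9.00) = -0.02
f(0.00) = 2.77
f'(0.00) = 1.07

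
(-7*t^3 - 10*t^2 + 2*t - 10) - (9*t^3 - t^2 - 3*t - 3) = -16*t^3 - 9*t^2 + 5*t - 7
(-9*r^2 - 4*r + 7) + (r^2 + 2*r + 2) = -8*r^2 - 2*r + 9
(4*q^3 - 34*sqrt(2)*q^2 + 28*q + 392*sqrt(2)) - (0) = 4*q^3 - 34*sqrt(2)*q^2 + 28*q + 392*sqrt(2)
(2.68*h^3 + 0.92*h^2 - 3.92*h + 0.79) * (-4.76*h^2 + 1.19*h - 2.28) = -12.7568*h^5 - 1.19*h^4 + 13.6436*h^3 - 10.5228*h^2 + 9.8777*h - 1.8012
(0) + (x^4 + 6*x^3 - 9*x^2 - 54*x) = x^4 + 6*x^3 - 9*x^2 - 54*x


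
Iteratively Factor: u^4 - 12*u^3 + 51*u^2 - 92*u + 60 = (u - 3)*(u^3 - 9*u^2 + 24*u - 20) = (u - 3)*(u - 2)*(u^2 - 7*u + 10) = (u - 3)*(u - 2)^2*(u - 5)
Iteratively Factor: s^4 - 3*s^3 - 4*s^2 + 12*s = (s - 3)*(s^3 - 4*s) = (s - 3)*(s + 2)*(s^2 - 2*s) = (s - 3)*(s - 2)*(s + 2)*(s)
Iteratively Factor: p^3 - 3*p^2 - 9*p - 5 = (p + 1)*(p^2 - 4*p - 5) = (p - 5)*(p + 1)*(p + 1)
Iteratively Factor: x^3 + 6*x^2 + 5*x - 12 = (x + 4)*(x^2 + 2*x - 3) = (x + 3)*(x + 4)*(x - 1)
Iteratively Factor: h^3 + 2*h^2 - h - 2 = (h + 2)*(h^2 - 1) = (h - 1)*(h + 2)*(h + 1)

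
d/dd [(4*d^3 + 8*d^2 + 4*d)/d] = 8*d + 8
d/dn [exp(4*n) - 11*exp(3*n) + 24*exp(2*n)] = (4*exp(2*n) - 33*exp(n) + 48)*exp(2*n)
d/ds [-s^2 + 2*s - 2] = 2 - 2*s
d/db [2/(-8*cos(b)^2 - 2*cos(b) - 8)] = -(8*cos(b) + 1)*sin(b)/(4*cos(b)^2 + cos(b) + 4)^2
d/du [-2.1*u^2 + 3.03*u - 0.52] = 3.03 - 4.2*u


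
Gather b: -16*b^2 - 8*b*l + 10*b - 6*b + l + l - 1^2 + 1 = -16*b^2 + b*(4 - 8*l) + 2*l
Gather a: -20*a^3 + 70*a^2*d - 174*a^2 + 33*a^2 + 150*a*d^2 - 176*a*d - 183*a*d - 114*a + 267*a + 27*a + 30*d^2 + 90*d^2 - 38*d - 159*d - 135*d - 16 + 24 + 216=-20*a^3 + a^2*(70*d - 141) + a*(150*d^2 - 359*d + 180) + 120*d^2 - 332*d + 224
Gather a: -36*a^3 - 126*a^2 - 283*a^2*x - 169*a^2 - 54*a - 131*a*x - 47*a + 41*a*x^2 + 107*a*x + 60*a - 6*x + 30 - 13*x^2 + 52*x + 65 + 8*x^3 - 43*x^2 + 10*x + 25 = -36*a^3 + a^2*(-283*x - 295) + a*(41*x^2 - 24*x - 41) + 8*x^3 - 56*x^2 + 56*x + 120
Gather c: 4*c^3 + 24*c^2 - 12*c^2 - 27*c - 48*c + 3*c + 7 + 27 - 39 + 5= 4*c^3 + 12*c^2 - 72*c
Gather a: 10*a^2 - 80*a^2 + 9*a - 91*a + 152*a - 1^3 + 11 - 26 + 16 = -70*a^2 + 70*a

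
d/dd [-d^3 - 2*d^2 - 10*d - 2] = -3*d^2 - 4*d - 10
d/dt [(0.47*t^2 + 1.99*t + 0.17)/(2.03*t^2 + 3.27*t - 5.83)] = (-2.5028*t^2 - 6.1704*t - 12.1576)/(4.1209*t^4 + 13.2762*t^3 - 12.9769*t^2 - 38.1282*t + 33.9889)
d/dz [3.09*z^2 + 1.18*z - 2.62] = 6.18*z + 1.18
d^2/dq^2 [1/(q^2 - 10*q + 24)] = 2*(-q^2 + 10*q + 4*(q - 5)^2 - 24)/(q^2 - 10*q + 24)^3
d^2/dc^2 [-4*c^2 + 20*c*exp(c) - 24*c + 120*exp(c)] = 20*c*exp(c) + 160*exp(c) - 8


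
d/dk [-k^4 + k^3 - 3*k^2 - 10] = k*(-4*k^2 + 3*k - 6)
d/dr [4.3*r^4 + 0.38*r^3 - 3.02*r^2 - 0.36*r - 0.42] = 17.2*r^3 + 1.14*r^2 - 6.04*r - 0.36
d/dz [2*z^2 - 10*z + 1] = 4*z - 10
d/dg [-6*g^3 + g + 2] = 1 - 18*g^2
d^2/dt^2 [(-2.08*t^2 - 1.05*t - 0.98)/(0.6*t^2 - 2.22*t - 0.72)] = (-8.88178419700125e-16*t^4 - 6.29712*t^3 - 7.50816*t^2 + 5.11056*t - 9.306288)/(0.216*t^6 - 2.3976*t^5 + 8.09352*t^4 - 5.186808*t^3 - 9.712224*t^2 - 3.452544*t - 0.373248)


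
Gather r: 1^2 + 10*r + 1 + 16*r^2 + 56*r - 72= 16*r^2 + 66*r - 70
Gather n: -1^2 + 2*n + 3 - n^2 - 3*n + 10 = -n^2 - n + 12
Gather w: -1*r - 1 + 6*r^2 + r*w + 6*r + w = 6*r^2 + 5*r + w*(r + 1) - 1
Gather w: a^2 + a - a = a^2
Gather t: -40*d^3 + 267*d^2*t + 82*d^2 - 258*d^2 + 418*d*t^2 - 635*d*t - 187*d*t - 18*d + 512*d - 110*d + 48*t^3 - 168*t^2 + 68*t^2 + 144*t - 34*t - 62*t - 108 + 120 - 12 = -40*d^3 - 176*d^2 + 384*d + 48*t^3 + t^2*(418*d - 100) + t*(267*d^2 - 822*d + 48)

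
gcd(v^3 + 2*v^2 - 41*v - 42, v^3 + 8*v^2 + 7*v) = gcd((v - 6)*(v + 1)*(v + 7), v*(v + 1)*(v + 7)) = v^2 + 8*v + 7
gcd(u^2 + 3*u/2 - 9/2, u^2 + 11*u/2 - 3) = 1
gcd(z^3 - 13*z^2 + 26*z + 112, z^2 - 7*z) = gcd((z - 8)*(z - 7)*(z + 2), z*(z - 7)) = z - 7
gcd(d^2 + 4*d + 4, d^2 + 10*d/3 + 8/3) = d + 2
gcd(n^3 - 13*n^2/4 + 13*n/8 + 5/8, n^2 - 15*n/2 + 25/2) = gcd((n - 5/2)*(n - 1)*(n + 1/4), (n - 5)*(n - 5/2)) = n - 5/2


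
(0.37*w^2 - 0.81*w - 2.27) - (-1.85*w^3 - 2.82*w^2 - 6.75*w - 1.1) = 1.85*w^3 + 3.19*w^2 + 5.94*w - 1.17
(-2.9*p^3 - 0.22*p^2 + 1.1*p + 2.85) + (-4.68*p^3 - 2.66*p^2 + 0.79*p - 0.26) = -7.58*p^3 - 2.88*p^2 + 1.89*p + 2.59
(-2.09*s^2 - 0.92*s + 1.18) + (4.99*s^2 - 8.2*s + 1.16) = 2.9*s^2 - 9.12*s + 2.34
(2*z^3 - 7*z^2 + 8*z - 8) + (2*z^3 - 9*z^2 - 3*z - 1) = 4*z^3 - 16*z^2 + 5*z - 9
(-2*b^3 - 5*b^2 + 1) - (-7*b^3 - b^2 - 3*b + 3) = 5*b^3 - 4*b^2 + 3*b - 2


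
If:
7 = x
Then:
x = 7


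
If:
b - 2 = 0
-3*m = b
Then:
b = 2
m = -2/3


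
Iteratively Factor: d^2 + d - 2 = (d + 2)*(d - 1)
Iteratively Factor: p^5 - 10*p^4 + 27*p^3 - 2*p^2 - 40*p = (p + 1)*(p^4 - 11*p^3 + 38*p^2 - 40*p) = p*(p + 1)*(p^3 - 11*p^2 + 38*p - 40) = p*(p - 2)*(p + 1)*(p^2 - 9*p + 20) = p*(p - 5)*(p - 2)*(p + 1)*(p - 4)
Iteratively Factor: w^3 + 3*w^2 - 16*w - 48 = (w + 3)*(w^2 - 16) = (w + 3)*(w + 4)*(w - 4)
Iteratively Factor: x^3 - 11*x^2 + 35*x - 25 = (x - 5)*(x^2 - 6*x + 5) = (x - 5)^2*(x - 1)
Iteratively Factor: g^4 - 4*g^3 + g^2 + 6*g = (g + 1)*(g^3 - 5*g^2 + 6*g) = g*(g + 1)*(g^2 - 5*g + 6) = g*(g - 3)*(g + 1)*(g - 2)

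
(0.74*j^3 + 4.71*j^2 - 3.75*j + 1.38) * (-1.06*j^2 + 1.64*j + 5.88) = -0.7844*j^5 - 3.779*j^4 + 16.0506*j^3 + 20.082*j^2 - 19.7868*j + 8.1144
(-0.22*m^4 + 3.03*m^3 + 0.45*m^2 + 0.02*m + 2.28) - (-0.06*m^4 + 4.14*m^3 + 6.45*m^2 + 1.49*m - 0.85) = -0.16*m^4 - 1.11*m^3 - 6.0*m^2 - 1.47*m + 3.13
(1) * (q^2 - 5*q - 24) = q^2 - 5*q - 24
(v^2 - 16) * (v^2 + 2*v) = v^4 + 2*v^3 - 16*v^2 - 32*v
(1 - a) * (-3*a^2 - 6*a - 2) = 3*a^3 + 3*a^2 - 4*a - 2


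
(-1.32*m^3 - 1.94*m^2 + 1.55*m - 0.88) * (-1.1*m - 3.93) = 1.452*m^4 + 7.3216*m^3 + 5.9192*m^2 - 5.1235*m + 3.4584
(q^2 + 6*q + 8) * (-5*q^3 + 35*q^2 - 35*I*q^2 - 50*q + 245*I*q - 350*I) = -5*q^5 + 5*q^4 - 35*I*q^4 + 120*q^3 + 35*I*q^3 - 20*q^2 + 840*I*q^2 - 400*q - 140*I*q - 2800*I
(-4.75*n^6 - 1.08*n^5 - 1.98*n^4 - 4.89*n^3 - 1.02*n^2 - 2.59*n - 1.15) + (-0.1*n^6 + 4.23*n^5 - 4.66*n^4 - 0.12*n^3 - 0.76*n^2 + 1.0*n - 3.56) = -4.85*n^6 + 3.15*n^5 - 6.64*n^4 - 5.01*n^3 - 1.78*n^2 - 1.59*n - 4.71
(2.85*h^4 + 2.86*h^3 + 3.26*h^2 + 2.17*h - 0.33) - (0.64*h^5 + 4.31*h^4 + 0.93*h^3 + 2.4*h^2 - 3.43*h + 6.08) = -0.64*h^5 - 1.46*h^4 + 1.93*h^3 + 0.86*h^2 + 5.6*h - 6.41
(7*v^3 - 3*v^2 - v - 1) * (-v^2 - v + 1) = -7*v^5 - 4*v^4 + 11*v^3 - v^2 - 1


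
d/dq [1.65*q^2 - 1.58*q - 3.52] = 3.3*q - 1.58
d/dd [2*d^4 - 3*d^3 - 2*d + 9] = 8*d^3 - 9*d^2 - 2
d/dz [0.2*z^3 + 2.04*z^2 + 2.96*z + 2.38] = 0.6*z^2 + 4.08*z + 2.96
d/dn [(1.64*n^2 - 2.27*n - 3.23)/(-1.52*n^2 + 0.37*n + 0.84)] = (-2.8436*n^2 - 7.064*n - 0.7117)/(2.3104*n^4 - 1.1248*n^3 - 2.4167*n^2 + 0.6216*n + 0.7056)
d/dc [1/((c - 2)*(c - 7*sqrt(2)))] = ((2 - c)*(c - 7*sqrt(2))^2 + (-c + 7*sqrt(2))*(c - 2)^2)/((c - 2)^3*(c - 7*sqrt(2))^3)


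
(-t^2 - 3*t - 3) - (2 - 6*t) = -t^2 + 3*t - 5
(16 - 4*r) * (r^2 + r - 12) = -4*r^3 + 12*r^2 + 64*r - 192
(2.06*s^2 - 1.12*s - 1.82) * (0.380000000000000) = 0.7828*s^2 - 0.4256*s - 0.6916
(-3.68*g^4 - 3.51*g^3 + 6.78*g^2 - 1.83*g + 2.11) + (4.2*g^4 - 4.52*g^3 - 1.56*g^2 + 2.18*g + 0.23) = 0.52*g^4 - 8.03*g^3 + 5.22*g^2 + 0.35*g + 2.34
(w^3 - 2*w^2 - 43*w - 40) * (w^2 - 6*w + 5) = w^5 - 8*w^4 - 26*w^3 + 208*w^2 + 25*w - 200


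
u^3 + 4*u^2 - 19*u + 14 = (u - 2)*(u - 1)*(u + 7)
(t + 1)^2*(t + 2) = t^3 + 4*t^2 + 5*t + 2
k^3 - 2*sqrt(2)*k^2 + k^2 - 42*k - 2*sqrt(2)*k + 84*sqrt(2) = (k - 6)*(k + 7)*(k - 2*sqrt(2))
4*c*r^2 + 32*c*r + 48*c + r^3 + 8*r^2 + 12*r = (4*c + r)*(r + 2)*(r + 6)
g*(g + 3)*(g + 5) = g^3 + 8*g^2 + 15*g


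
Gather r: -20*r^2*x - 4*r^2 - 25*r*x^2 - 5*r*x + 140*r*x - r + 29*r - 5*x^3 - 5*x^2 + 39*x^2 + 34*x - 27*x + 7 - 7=r^2*(-20*x - 4) + r*(-25*x^2 + 135*x + 28) - 5*x^3 + 34*x^2 + 7*x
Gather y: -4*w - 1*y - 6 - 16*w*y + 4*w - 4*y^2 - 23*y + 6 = -4*y^2 + y*(-16*w - 24)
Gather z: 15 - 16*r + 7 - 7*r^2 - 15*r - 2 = -7*r^2 - 31*r + 20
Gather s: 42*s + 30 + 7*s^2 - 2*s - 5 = 7*s^2 + 40*s + 25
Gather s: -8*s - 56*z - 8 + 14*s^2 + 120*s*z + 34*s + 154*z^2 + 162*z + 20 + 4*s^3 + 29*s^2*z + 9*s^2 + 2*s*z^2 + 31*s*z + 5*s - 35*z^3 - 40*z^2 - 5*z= 4*s^3 + s^2*(29*z + 23) + s*(2*z^2 + 151*z + 31) - 35*z^3 + 114*z^2 + 101*z + 12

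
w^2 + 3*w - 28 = (w - 4)*(w + 7)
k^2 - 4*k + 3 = (k - 3)*(k - 1)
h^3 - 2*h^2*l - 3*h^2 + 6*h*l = h*(h - 3)*(h - 2*l)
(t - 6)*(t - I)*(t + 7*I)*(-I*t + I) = -I*t^4 + 6*t^3 + 7*I*t^3 - 42*t^2 - 13*I*t^2 + 36*t + 49*I*t - 42*I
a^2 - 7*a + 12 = (a - 4)*(a - 3)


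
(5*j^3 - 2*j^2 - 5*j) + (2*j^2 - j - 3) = 5*j^3 - 6*j - 3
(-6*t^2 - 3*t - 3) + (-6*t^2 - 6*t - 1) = -12*t^2 - 9*t - 4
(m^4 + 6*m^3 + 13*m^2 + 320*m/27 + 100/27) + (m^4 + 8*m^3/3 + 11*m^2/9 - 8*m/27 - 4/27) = 2*m^4 + 26*m^3/3 + 128*m^2/9 + 104*m/9 + 32/9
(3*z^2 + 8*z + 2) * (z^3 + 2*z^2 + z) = 3*z^5 + 14*z^4 + 21*z^3 + 12*z^2 + 2*z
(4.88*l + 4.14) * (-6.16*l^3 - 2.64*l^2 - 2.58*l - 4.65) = -30.0608*l^4 - 38.3856*l^3 - 23.52*l^2 - 33.3732*l - 19.251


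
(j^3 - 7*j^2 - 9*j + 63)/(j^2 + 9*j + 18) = (j^2 - 10*j + 21)/(j + 6)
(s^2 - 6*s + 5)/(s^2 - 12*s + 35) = (s - 1)/(s - 7)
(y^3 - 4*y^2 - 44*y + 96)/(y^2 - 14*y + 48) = (y^2 + 4*y - 12)/(y - 6)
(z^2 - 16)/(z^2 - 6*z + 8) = (z + 4)/(z - 2)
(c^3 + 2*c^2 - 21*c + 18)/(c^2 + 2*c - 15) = (c^2 + 5*c - 6)/(c + 5)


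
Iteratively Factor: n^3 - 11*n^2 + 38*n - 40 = (n - 5)*(n^2 - 6*n + 8) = (n - 5)*(n - 2)*(n - 4)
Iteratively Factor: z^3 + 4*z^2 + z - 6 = (z + 2)*(z^2 + 2*z - 3) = (z + 2)*(z + 3)*(z - 1)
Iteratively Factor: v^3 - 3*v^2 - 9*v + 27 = (v - 3)*(v^2 - 9) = (v - 3)^2*(v + 3)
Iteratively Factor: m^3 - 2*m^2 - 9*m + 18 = (m - 3)*(m^2 + m - 6) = (m - 3)*(m + 3)*(m - 2)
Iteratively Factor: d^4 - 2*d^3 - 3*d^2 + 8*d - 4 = (d - 2)*(d^3 - 3*d + 2) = (d - 2)*(d - 1)*(d^2 + d - 2) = (d - 2)*(d - 1)^2*(d + 2)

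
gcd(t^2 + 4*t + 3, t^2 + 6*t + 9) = t + 3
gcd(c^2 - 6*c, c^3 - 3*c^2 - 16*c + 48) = 1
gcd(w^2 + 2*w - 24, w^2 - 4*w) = w - 4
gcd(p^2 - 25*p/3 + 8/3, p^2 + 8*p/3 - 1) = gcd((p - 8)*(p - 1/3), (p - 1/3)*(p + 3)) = p - 1/3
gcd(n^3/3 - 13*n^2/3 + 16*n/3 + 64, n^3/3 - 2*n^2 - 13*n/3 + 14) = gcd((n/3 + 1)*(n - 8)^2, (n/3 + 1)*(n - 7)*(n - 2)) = n + 3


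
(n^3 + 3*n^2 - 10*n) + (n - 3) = n^3 + 3*n^2 - 9*n - 3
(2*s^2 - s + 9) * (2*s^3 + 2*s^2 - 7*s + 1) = 4*s^5 + 2*s^4 + 2*s^3 + 27*s^2 - 64*s + 9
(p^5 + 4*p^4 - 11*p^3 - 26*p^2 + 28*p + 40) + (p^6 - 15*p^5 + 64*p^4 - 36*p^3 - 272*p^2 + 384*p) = p^6 - 14*p^5 + 68*p^4 - 47*p^3 - 298*p^2 + 412*p + 40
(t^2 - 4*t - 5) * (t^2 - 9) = t^4 - 4*t^3 - 14*t^2 + 36*t + 45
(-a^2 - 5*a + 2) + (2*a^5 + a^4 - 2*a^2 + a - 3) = 2*a^5 + a^4 - 3*a^2 - 4*a - 1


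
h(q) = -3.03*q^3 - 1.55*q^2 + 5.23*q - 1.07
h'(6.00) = -340.61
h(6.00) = -679.97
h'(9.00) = -758.96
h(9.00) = -2288.42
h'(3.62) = -125.11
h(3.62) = -146.19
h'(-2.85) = -59.77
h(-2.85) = 41.58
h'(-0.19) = 5.49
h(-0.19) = -2.10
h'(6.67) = -419.85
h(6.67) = -934.27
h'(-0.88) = 0.92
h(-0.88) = -4.81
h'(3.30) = -103.99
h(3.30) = -109.58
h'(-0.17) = 5.49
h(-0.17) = -1.99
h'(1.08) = -8.72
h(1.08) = -1.05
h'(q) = -9.09*q^2 - 3.1*q + 5.23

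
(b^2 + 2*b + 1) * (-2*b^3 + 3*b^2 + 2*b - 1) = -2*b^5 - b^4 + 6*b^3 + 6*b^2 - 1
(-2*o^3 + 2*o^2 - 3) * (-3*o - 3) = 6*o^4 - 6*o^2 + 9*o + 9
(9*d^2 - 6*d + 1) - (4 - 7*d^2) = 16*d^2 - 6*d - 3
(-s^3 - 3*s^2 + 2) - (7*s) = -s^3 - 3*s^2 - 7*s + 2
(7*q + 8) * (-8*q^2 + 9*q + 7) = -56*q^3 - q^2 + 121*q + 56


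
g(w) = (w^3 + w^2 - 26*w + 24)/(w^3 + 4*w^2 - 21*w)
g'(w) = (-3*w^2 - 8*w + 21)*(w^3 + w^2 - 26*w + 24)/(w^3 + 4*w^2 - 21*w)^2 + (3*w^2 + 2*w - 26)/(w^3 + 4*w^2 - 21*w)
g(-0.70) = 2.60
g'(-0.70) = 2.41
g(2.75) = 2.86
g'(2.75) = 9.76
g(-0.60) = 2.88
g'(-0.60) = 3.25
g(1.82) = 0.74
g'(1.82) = 0.79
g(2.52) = 1.66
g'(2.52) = 2.80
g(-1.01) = 2.07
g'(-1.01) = 1.19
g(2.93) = 9.05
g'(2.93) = 122.59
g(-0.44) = 3.58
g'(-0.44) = 5.98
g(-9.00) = 1.81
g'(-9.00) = 0.33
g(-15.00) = 1.27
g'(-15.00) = 0.03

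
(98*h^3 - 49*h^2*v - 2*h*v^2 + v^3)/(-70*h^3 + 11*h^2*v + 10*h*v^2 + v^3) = (-7*h + v)/(5*h + v)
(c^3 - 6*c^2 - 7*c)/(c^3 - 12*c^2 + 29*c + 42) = c/(c - 6)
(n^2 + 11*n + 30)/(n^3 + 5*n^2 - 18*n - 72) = (n + 5)/(n^2 - n - 12)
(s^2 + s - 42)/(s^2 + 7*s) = (s - 6)/s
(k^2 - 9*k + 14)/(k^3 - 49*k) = (k - 2)/(k*(k + 7))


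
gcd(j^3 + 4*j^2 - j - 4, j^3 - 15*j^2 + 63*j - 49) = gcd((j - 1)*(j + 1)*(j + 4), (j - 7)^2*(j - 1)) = j - 1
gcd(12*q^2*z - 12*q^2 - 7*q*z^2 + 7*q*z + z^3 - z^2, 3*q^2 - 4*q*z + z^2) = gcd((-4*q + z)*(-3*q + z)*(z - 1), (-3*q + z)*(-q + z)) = -3*q + z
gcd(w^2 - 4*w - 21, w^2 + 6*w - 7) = 1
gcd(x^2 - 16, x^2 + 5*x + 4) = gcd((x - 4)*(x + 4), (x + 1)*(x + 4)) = x + 4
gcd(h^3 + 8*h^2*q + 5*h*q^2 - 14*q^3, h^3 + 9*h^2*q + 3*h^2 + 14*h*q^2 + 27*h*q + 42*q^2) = h^2 + 9*h*q + 14*q^2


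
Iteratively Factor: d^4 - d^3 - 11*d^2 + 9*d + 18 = (d + 1)*(d^3 - 2*d^2 - 9*d + 18) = (d - 2)*(d + 1)*(d^2 - 9) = (d - 2)*(d + 1)*(d + 3)*(d - 3)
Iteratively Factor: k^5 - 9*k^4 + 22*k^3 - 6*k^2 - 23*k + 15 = (k + 1)*(k^4 - 10*k^3 + 32*k^2 - 38*k + 15) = (k - 5)*(k + 1)*(k^3 - 5*k^2 + 7*k - 3) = (k - 5)*(k - 3)*(k + 1)*(k^2 - 2*k + 1) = (k - 5)*(k - 3)*(k - 1)*(k + 1)*(k - 1)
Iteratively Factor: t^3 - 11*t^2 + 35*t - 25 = (t - 5)*(t^2 - 6*t + 5) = (t - 5)^2*(t - 1)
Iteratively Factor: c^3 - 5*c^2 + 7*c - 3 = (c - 3)*(c^2 - 2*c + 1) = (c - 3)*(c - 1)*(c - 1)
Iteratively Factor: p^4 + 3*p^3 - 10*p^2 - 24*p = (p + 4)*(p^3 - p^2 - 6*p) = p*(p + 4)*(p^2 - p - 6) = p*(p + 2)*(p + 4)*(p - 3)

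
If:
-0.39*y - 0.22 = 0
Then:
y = -0.56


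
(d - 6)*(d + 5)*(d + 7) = d^3 + 6*d^2 - 37*d - 210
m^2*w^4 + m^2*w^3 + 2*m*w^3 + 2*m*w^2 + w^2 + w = w*(w + 1)*(m*w + 1)^2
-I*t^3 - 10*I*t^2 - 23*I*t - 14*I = (t + 2)*(t + 7)*(-I*t - I)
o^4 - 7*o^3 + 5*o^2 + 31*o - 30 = (o - 5)*(o - 3)*(o - 1)*(o + 2)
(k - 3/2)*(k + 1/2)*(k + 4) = k^3 + 3*k^2 - 19*k/4 - 3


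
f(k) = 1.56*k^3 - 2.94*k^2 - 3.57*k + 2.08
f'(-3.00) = 56.19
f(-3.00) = -55.79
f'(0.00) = -3.57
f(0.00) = 2.08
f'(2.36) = 8.62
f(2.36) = -2.21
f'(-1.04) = 7.61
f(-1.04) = 0.86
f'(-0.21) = -2.13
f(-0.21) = 2.69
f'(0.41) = -5.19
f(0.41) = 0.23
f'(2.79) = 16.45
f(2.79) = 3.11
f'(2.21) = 6.29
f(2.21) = -3.33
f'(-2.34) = 35.82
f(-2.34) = -25.65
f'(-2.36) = 36.37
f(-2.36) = -26.37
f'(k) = 4.68*k^2 - 5.88*k - 3.57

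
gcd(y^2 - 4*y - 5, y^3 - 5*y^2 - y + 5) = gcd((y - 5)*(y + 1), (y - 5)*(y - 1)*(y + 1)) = y^2 - 4*y - 5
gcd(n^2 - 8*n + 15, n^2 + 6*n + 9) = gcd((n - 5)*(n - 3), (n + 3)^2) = 1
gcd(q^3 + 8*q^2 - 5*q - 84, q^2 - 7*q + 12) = q - 3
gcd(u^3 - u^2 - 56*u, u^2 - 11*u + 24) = u - 8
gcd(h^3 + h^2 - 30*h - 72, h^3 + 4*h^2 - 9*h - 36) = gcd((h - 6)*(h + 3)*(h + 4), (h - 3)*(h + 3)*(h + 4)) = h^2 + 7*h + 12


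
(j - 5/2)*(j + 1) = j^2 - 3*j/2 - 5/2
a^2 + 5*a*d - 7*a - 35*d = (a - 7)*(a + 5*d)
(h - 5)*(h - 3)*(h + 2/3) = h^3 - 22*h^2/3 + 29*h/3 + 10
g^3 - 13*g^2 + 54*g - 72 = (g - 6)*(g - 4)*(g - 3)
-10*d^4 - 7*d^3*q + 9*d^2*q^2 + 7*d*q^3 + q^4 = (-d + q)*(d + q)*(2*d + q)*(5*d + q)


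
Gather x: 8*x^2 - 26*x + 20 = 8*x^2 - 26*x + 20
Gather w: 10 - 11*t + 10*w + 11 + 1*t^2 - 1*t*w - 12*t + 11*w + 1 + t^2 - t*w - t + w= 2*t^2 - 24*t + w*(22 - 2*t) + 22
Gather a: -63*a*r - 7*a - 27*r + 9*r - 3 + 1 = a*(-63*r - 7) - 18*r - 2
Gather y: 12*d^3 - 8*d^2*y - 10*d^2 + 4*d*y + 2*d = 12*d^3 - 10*d^2 + 2*d + y*(-8*d^2 + 4*d)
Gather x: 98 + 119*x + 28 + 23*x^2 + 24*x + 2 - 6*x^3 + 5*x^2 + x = -6*x^3 + 28*x^2 + 144*x + 128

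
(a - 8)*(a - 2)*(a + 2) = a^3 - 8*a^2 - 4*a + 32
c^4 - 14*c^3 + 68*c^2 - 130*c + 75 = (c - 5)^2*(c - 3)*(c - 1)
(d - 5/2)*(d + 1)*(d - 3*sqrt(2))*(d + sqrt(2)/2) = d^4 - 5*sqrt(2)*d^3/2 - 3*d^3/2 - 11*d^2/2 + 15*sqrt(2)*d^2/4 + 9*d/2 + 25*sqrt(2)*d/4 + 15/2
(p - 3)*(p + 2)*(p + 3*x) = p^3 + 3*p^2*x - p^2 - 3*p*x - 6*p - 18*x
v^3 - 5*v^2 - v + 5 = (v - 5)*(v - 1)*(v + 1)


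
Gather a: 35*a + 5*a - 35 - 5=40*a - 40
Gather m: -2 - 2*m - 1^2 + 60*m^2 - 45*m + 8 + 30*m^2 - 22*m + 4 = 90*m^2 - 69*m + 9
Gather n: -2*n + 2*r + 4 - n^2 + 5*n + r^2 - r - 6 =-n^2 + 3*n + r^2 + r - 2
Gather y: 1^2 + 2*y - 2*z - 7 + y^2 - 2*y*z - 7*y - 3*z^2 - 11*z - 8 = y^2 + y*(-2*z - 5) - 3*z^2 - 13*z - 14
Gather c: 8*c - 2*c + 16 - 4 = 6*c + 12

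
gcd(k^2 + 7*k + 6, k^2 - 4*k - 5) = k + 1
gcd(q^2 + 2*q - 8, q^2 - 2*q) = q - 2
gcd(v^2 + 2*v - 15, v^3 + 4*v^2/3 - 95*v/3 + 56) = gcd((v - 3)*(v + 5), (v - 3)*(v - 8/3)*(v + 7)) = v - 3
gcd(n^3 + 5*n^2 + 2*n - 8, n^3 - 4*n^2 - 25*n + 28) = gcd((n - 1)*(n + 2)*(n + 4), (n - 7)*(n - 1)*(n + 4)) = n^2 + 3*n - 4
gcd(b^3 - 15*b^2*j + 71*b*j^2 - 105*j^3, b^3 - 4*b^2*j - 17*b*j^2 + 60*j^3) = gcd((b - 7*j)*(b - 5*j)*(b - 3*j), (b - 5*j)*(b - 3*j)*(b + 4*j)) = b^2 - 8*b*j + 15*j^2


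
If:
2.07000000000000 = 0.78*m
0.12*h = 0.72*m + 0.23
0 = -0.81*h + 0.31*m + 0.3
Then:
No Solution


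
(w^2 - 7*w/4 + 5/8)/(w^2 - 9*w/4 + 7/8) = (4*w - 5)/(4*w - 7)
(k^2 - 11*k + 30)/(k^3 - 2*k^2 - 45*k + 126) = (k - 5)/(k^2 + 4*k - 21)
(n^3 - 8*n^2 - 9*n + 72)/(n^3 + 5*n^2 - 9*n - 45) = (n - 8)/(n + 5)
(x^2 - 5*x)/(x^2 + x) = (x - 5)/(x + 1)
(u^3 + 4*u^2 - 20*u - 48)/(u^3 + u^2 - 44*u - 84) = (u - 4)/(u - 7)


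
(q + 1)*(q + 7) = q^2 + 8*q + 7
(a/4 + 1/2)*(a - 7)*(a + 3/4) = a^3/4 - 17*a^2/16 - 71*a/16 - 21/8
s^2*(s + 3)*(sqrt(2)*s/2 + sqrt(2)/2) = sqrt(2)*s^4/2 + 2*sqrt(2)*s^3 + 3*sqrt(2)*s^2/2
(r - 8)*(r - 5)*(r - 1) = r^3 - 14*r^2 + 53*r - 40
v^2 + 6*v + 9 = (v + 3)^2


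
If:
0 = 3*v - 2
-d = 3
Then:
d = -3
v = 2/3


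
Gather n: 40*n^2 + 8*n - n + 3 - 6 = 40*n^2 + 7*n - 3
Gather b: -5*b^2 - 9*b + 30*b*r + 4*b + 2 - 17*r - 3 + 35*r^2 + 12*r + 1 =-5*b^2 + b*(30*r - 5) + 35*r^2 - 5*r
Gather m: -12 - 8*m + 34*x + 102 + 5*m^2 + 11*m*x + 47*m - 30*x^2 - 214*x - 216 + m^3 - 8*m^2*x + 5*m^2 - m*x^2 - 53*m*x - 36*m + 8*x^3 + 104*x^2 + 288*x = m^3 + m^2*(10 - 8*x) + m*(-x^2 - 42*x + 3) + 8*x^3 + 74*x^2 + 108*x - 126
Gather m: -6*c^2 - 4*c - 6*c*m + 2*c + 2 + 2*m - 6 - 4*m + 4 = -6*c^2 - 2*c + m*(-6*c - 2)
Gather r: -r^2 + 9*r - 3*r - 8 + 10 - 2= -r^2 + 6*r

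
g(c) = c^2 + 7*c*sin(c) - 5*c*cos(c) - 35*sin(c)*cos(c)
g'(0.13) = -36.63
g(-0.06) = 2.42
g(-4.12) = -2.24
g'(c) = 5*c*sin(c) + 7*c*cos(c) + 2*c + 35*sin(c)^2 + 7*sin(c) - 35*cos(c)^2 - 5*cos(c)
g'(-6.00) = -93.09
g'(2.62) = -13.93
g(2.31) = 42.49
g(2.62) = 42.48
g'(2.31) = 14.03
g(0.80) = -15.62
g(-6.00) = 43.68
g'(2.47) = -0.54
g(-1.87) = 3.39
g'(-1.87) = 32.76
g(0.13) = -5.01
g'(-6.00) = -93.09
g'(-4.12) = 12.55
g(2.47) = 43.58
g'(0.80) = 10.93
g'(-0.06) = -40.68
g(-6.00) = 43.68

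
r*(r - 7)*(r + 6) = r^3 - r^2 - 42*r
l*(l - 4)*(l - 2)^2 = l^4 - 8*l^3 + 20*l^2 - 16*l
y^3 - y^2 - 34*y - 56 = (y - 7)*(y + 2)*(y + 4)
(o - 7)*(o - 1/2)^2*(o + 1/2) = o^4 - 15*o^3/2 + 13*o^2/4 + 15*o/8 - 7/8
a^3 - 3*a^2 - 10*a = a*(a - 5)*(a + 2)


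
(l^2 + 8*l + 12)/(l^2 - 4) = (l + 6)/(l - 2)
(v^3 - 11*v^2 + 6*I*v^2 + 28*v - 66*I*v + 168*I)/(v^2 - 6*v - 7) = (v^2 + v*(-4 + 6*I) - 24*I)/(v + 1)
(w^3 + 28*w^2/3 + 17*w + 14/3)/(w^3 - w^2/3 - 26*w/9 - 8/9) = 3*(w^2 + 9*w + 14)/(3*w^2 - 2*w - 8)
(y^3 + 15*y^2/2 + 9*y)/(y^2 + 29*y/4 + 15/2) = 2*y*(2*y + 3)/(4*y + 5)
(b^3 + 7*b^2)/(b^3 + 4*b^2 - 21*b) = b/(b - 3)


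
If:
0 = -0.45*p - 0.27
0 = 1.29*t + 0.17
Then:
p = -0.60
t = -0.13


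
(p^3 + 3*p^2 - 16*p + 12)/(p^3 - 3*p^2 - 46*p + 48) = (p - 2)/(p - 8)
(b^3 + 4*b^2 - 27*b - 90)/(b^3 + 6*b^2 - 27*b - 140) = (b^2 + 9*b + 18)/(b^2 + 11*b + 28)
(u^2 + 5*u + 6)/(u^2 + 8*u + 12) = (u + 3)/(u + 6)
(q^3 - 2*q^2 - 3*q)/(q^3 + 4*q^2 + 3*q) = (q - 3)/(q + 3)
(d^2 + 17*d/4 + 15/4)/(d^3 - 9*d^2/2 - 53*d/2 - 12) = (4*d + 5)/(2*(2*d^2 - 15*d - 8))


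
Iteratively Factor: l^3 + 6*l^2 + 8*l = (l + 2)*(l^2 + 4*l) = (l + 2)*(l + 4)*(l)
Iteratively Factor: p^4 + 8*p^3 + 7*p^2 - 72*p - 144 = (p + 4)*(p^3 + 4*p^2 - 9*p - 36) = (p + 4)^2*(p^2 - 9) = (p - 3)*(p + 4)^2*(p + 3)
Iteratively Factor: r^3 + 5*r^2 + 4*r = (r)*(r^2 + 5*r + 4) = r*(r + 1)*(r + 4)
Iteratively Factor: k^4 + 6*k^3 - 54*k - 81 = (k + 3)*(k^3 + 3*k^2 - 9*k - 27) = (k - 3)*(k + 3)*(k^2 + 6*k + 9) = (k - 3)*(k + 3)^2*(k + 3)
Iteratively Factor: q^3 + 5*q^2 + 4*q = (q + 1)*(q^2 + 4*q) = q*(q + 1)*(q + 4)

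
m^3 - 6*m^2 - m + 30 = (m - 5)*(m - 3)*(m + 2)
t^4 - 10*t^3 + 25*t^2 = t^2*(t - 5)^2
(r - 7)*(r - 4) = r^2 - 11*r + 28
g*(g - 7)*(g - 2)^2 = g^4 - 11*g^3 + 32*g^2 - 28*g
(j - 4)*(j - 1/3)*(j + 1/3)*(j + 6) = j^4 + 2*j^3 - 217*j^2/9 - 2*j/9 + 8/3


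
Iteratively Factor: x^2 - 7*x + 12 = (x - 4)*(x - 3)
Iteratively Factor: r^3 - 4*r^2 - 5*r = (r)*(r^2 - 4*r - 5) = r*(r - 5)*(r + 1)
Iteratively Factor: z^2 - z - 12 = (z + 3)*(z - 4)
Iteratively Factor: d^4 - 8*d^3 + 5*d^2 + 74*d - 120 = (d - 5)*(d^3 - 3*d^2 - 10*d + 24) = (d - 5)*(d - 2)*(d^2 - d - 12) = (d - 5)*(d - 4)*(d - 2)*(d + 3)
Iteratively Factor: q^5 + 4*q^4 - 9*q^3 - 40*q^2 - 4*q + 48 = (q + 2)*(q^4 + 2*q^3 - 13*q^2 - 14*q + 24) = (q + 2)*(q + 4)*(q^3 - 2*q^2 - 5*q + 6) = (q - 3)*(q + 2)*(q + 4)*(q^2 + q - 2) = (q - 3)*(q - 1)*(q + 2)*(q + 4)*(q + 2)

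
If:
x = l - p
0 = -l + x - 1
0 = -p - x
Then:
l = 0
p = -1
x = 1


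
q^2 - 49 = (q - 7)*(q + 7)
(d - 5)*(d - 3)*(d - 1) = d^3 - 9*d^2 + 23*d - 15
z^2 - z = z*(z - 1)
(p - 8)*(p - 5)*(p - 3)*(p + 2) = p^4 - 14*p^3 + 47*p^2 + 38*p - 240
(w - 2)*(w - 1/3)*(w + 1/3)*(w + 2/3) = w^4 - 4*w^3/3 - 13*w^2/9 + 4*w/27 + 4/27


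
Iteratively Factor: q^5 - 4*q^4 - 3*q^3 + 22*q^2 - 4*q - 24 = (q - 2)*(q^4 - 2*q^3 - 7*q^2 + 8*q + 12) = (q - 2)*(q + 1)*(q^3 - 3*q^2 - 4*q + 12) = (q - 2)^2*(q + 1)*(q^2 - q - 6) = (q - 2)^2*(q + 1)*(q + 2)*(q - 3)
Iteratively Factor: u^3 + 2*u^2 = (u)*(u^2 + 2*u) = u*(u + 2)*(u)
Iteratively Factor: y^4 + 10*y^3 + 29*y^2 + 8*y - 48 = (y + 3)*(y^3 + 7*y^2 + 8*y - 16) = (y - 1)*(y + 3)*(y^2 + 8*y + 16) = (y - 1)*(y + 3)*(y + 4)*(y + 4)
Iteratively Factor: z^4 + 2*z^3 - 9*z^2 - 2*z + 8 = (z + 1)*(z^3 + z^2 - 10*z + 8) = (z - 2)*(z + 1)*(z^2 + 3*z - 4) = (z - 2)*(z + 1)*(z + 4)*(z - 1)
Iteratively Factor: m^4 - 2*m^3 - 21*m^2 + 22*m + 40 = (m - 2)*(m^3 - 21*m - 20) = (m - 2)*(m + 1)*(m^2 - m - 20) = (m - 2)*(m + 1)*(m + 4)*(m - 5)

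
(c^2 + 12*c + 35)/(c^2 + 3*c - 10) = (c + 7)/(c - 2)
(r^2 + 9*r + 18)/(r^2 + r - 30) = (r + 3)/(r - 5)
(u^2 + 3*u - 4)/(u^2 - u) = (u + 4)/u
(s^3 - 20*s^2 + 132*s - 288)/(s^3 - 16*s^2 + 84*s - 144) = (s - 8)/(s - 4)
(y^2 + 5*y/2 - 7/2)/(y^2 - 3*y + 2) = (y + 7/2)/(y - 2)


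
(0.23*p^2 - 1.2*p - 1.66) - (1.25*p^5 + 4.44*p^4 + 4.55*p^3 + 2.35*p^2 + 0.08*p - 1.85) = -1.25*p^5 - 4.44*p^4 - 4.55*p^3 - 2.12*p^2 - 1.28*p + 0.19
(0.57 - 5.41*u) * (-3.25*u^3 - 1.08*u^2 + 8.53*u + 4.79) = 17.5825*u^4 + 3.9903*u^3 - 46.7629*u^2 - 21.0518*u + 2.7303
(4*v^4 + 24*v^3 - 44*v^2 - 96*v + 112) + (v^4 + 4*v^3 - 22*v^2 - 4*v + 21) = 5*v^4 + 28*v^3 - 66*v^2 - 100*v + 133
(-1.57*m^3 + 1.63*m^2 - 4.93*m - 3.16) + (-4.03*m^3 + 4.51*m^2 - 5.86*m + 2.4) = -5.6*m^3 + 6.14*m^2 - 10.79*m - 0.76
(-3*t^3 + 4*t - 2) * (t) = -3*t^4 + 4*t^2 - 2*t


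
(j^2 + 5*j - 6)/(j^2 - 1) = (j + 6)/(j + 1)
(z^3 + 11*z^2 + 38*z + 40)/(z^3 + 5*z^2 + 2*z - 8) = (z + 5)/(z - 1)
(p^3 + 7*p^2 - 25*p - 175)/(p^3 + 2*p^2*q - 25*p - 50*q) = (p + 7)/(p + 2*q)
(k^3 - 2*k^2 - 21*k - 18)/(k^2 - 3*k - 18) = k + 1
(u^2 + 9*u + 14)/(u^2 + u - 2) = (u + 7)/(u - 1)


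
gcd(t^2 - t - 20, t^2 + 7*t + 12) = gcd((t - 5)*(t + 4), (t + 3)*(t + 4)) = t + 4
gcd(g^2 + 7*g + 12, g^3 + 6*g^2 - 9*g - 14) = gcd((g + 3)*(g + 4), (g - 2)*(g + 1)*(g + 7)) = 1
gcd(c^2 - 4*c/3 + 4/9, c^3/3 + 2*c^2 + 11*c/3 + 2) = 1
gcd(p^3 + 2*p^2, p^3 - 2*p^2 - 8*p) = p^2 + 2*p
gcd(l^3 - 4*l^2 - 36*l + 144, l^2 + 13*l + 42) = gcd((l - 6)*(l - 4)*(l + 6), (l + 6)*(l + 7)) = l + 6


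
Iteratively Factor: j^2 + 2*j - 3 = (j - 1)*(j + 3)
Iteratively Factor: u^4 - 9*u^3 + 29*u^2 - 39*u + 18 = (u - 3)*(u^3 - 6*u^2 + 11*u - 6) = (u - 3)*(u - 1)*(u^2 - 5*u + 6) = (u - 3)^2*(u - 1)*(u - 2)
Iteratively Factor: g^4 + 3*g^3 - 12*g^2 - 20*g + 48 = (g - 2)*(g^3 + 5*g^2 - 2*g - 24) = (g - 2)^2*(g^2 + 7*g + 12) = (g - 2)^2*(g + 3)*(g + 4)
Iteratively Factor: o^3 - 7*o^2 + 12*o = (o - 3)*(o^2 - 4*o) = o*(o - 3)*(o - 4)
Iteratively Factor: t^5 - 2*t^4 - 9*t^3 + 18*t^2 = (t + 3)*(t^4 - 5*t^3 + 6*t^2) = (t - 2)*(t + 3)*(t^3 - 3*t^2) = (t - 3)*(t - 2)*(t + 3)*(t^2) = t*(t - 3)*(t - 2)*(t + 3)*(t)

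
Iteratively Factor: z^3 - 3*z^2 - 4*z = (z - 4)*(z^2 + z) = z*(z - 4)*(z + 1)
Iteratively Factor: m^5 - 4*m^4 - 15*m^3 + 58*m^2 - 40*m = (m - 2)*(m^4 - 2*m^3 - 19*m^2 + 20*m) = m*(m - 2)*(m^3 - 2*m^2 - 19*m + 20) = m*(m - 2)*(m - 1)*(m^2 - m - 20) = m*(m - 5)*(m - 2)*(m - 1)*(m + 4)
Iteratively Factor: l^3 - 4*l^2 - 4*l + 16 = (l - 2)*(l^2 - 2*l - 8) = (l - 2)*(l + 2)*(l - 4)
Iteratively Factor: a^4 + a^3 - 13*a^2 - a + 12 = (a + 4)*(a^3 - 3*a^2 - a + 3) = (a + 1)*(a + 4)*(a^2 - 4*a + 3) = (a - 1)*(a + 1)*(a + 4)*(a - 3)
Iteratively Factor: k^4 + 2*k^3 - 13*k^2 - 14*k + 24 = (k - 3)*(k^3 + 5*k^2 + 2*k - 8) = (k - 3)*(k + 4)*(k^2 + k - 2) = (k - 3)*(k + 2)*(k + 4)*(k - 1)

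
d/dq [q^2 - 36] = 2*q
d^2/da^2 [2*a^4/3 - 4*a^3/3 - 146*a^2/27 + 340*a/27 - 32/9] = 8*a^2 - 8*a - 292/27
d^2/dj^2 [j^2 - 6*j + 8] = 2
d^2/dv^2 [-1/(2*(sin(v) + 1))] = (sin(v) - 2)/(2*(sin(v) + 1)^2)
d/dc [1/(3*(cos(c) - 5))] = sin(c)/(3*(cos(c) - 5)^2)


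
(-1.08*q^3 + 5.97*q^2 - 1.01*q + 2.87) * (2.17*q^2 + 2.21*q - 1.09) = -2.3436*q^5 + 10.5681*q^4 + 12.1792*q^3 - 2.5115*q^2 + 7.4436*q - 3.1283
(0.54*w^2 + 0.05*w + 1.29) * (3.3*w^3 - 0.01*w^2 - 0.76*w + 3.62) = 1.782*w^5 + 0.1596*w^4 + 3.8461*w^3 + 1.9039*w^2 - 0.7994*w + 4.6698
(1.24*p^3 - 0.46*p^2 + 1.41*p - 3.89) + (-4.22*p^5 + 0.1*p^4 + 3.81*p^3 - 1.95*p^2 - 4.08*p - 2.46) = -4.22*p^5 + 0.1*p^4 + 5.05*p^3 - 2.41*p^2 - 2.67*p - 6.35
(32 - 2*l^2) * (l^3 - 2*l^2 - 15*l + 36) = -2*l^5 + 4*l^4 + 62*l^3 - 136*l^2 - 480*l + 1152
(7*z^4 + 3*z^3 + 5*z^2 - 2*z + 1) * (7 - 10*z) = -70*z^5 + 19*z^4 - 29*z^3 + 55*z^2 - 24*z + 7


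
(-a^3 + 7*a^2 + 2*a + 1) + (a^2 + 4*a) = -a^3 + 8*a^2 + 6*a + 1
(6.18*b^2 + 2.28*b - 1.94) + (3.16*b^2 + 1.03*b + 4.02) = 9.34*b^2 + 3.31*b + 2.08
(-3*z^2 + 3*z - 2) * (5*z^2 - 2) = -15*z^4 + 15*z^3 - 4*z^2 - 6*z + 4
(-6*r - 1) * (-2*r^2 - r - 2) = 12*r^3 + 8*r^2 + 13*r + 2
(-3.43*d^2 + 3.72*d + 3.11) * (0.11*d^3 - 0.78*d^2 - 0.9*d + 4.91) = -0.3773*d^5 + 3.0846*d^4 + 0.5275*d^3 - 22.6151*d^2 + 15.4662*d + 15.2701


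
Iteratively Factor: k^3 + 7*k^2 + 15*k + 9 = (k + 1)*(k^2 + 6*k + 9) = (k + 1)*(k + 3)*(k + 3)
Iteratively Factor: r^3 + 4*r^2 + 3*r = (r + 1)*(r^2 + 3*r) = r*(r + 1)*(r + 3)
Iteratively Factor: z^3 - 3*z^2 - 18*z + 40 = (z - 5)*(z^2 + 2*z - 8) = (z - 5)*(z + 4)*(z - 2)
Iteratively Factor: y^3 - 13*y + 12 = (y + 4)*(y^2 - 4*y + 3) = (y - 3)*(y + 4)*(y - 1)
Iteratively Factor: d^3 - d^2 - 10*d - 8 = (d + 1)*(d^2 - 2*d - 8) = (d - 4)*(d + 1)*(d + 2)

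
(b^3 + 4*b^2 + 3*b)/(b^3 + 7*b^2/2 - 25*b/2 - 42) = 2*b*(b + 1)/(2*b^2 + b - 28)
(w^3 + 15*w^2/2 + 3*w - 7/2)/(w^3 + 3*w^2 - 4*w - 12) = (2*w^3 + 15*w^2 + 6*w - 7)/(2*(w^3 + 3*w^2 - 4*w - 12))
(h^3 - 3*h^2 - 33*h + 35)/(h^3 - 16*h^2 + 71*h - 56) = (h + 5)/(h - 8)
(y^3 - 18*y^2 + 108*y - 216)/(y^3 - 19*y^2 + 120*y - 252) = (y - 6)/(y - 7)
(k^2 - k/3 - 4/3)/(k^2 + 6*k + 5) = (k - 4/3)/(k + 5)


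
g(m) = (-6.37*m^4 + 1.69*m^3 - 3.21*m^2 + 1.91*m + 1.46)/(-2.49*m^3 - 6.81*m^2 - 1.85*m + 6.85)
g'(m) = (7.47*m^2 + 13.62*m + 1.85)*(-6.37*m^4 + 1.69*m^3 - 3.21*m^2 + 1.91*m + 1.46)/(-2.49*m^3 - 6.81*m^2 - 1.85*m + 6.85)^2 + (-25.48*m^3 + 5.07*m^2 - 6.42*m + 1.91)/(-2.49*m^3 - 6.81*m^2 - 1.85*m + 6.85) = (15.8613*m^6 + 86.7594*m^5 + 15.8517*m^4 - 171.2792*m^3 + 64.5813*m^2 - 24.0918*m + 15.7845)/(6.2001*m^6 + 33.9138*m^5 + 55.5891*m^4 - 8.916*m^3 - 89.8745*m^2 - 25.345*m + 46.9225)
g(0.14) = 0.26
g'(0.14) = 0.32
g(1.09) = 1.09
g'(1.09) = 0.64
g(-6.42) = -28.75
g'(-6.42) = 1.52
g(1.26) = 1.23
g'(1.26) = 0.98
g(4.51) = 6.88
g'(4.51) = 2.12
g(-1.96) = -39.61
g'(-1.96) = 23.91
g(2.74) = 3.40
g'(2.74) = 1.77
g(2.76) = 3.43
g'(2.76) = 1.78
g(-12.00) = -40.43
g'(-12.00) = 2.35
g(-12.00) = -40.43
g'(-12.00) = 2.35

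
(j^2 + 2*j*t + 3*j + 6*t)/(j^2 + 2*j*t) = (j + 3)/j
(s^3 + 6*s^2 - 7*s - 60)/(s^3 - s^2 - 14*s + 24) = (s + 5)/(s - 2)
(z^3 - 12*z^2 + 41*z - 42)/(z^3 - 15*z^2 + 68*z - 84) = (z - 3)/(z - 6)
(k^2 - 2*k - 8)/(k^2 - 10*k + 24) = (k + 2)/(k - 6)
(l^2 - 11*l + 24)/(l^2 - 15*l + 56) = (l - 3)/(l - 7)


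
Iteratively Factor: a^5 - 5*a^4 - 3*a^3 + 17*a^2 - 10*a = (a - 1)*(a^4 - 4*a^3 - 7*a^2 + 10*a) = a*(a - 1)*(a^3 - 4*a^2 - 7*a + 10) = a*(a - 1)*(a + 2)*(a^2 - 6*a + 5) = a*(a - 1)^2*(a + 2)*(a - 5)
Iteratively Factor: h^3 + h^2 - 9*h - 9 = (h - 3)*(h^2 + 4*h + 3) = (h - 3)*(h + 3)*(h + 1)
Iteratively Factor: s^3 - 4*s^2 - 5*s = (s + 1)*(s^2 - 5*s) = s*(s + 1)*(s - 5)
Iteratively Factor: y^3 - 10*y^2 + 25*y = (y)*(y^2 - 10*y + 25) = y*(y - 5)*(y - 5)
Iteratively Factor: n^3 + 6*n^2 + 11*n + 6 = (n + 1)*(n^2 + 5*n + 6) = (n + 1)*(n + 3)*(n + 2)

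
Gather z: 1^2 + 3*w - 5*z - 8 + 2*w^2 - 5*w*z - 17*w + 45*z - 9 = 2*w^2 - 14*w + z*(40 - 5*w) - 16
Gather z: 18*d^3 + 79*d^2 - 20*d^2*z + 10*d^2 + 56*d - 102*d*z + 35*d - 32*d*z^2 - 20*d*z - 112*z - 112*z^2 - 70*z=18*d^3 + 89*d^2 + 91*d + z^2*(-32*d - 112) + z*(-20*d^2 - 122*d - 182)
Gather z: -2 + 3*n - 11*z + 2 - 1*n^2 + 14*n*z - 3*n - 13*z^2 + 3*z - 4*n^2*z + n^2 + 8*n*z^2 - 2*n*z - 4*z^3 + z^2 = -4*z^3 + z^2*(8*n - 12) + z*(-4*n^2 + 12*n - 8)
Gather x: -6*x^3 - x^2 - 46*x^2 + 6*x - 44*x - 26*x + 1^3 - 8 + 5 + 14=-6*x^3 - 47*x^2 - 64*x + 12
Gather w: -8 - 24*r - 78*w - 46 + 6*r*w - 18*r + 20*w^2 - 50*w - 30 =-42*r + 20*w^2 + w*(6*r - 128) - 84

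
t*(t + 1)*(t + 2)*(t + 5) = t^4 + 8*t^3 + 17*t^2 + 10*t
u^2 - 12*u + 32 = (u - 8)*(u - 4)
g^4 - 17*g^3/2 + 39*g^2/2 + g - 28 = (g - 4)*(g - 7/2)*(g - 2)*(g + 1)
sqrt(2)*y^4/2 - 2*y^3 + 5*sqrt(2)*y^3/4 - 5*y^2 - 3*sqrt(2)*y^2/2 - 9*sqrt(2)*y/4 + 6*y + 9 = (y - 3/2)*(y + 3)*(y - 2*sqrt(2))*(sqrt(2)*y/2 + sqrt(2)/2)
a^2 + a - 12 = (a - 3)*(a + 4)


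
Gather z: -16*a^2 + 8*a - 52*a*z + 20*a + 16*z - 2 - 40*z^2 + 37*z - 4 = -16*a^2 + 28*a - 40*z^2 + z*(53 - 52*a) - 6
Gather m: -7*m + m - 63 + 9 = -6*m - 54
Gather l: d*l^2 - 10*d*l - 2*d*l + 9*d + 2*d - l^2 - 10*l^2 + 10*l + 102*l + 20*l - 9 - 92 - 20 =11*d + l^2*(d - 11) + l*(132 - 12*d) - 121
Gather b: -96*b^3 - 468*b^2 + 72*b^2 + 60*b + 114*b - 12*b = -96*b^3 - 396*b^2 + 162*b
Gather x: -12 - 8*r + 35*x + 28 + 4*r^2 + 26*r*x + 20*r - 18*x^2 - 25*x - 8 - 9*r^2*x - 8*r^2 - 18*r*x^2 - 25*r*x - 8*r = -4*r^2 + 4*r + x^2*(-18*r - 18) + x*(-9*r^2 + r + 10) + 8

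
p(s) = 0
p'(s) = 0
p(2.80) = 0.00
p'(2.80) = 0.00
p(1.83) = 0.00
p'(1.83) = 0.00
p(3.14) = 0.00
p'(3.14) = 0.00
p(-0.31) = 0.00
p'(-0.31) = 0.00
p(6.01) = 0.00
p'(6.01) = 0.00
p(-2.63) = 0.00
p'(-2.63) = 0.00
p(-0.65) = 0.00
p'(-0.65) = 0.00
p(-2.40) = 0.00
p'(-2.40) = 0.00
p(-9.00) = 0.00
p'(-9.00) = 0.00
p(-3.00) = 0.00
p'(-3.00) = 0.00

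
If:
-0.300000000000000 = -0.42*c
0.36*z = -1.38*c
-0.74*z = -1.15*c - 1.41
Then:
No Solution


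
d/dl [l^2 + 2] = 2*l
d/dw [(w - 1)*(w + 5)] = 2*w + 4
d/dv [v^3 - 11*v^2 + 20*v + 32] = 3*v^2 - 22*v + 20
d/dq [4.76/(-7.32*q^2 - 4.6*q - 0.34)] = (69.6864*q + 21.896)/(7.32*q^2 + 4.6*q + 0.34)^2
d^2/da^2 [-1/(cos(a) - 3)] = (cos(a)^2 + 3*cos(a) - 2)/(cos(a) - 3)^3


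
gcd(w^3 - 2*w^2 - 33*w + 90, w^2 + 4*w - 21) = w - 3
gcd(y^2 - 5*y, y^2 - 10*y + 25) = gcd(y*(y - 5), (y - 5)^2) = y - 5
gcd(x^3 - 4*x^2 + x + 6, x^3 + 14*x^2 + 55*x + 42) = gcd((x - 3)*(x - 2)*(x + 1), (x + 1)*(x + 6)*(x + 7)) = x + 1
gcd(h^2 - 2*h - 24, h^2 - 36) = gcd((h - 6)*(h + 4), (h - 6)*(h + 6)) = h - 6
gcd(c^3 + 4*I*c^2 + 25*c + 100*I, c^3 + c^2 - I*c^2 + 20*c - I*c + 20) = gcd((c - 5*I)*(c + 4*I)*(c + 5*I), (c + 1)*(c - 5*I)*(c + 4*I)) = c^2 - I*c + 20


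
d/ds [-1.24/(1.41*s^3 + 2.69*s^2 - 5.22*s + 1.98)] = (5.2452*s^2 + 6.6712*s - 6.4728)/(1.41*s^3 + 2.69*s^2 - 5.22*s + 1.98)^2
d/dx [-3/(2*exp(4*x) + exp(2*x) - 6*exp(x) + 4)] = 6*(4*exp(3*x) + exp(x) - 3)*exp(x)/(2*exp(4*x) + exp(2*x) - 6*exp(x) + 4)^2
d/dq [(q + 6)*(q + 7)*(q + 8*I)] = 3*q^2 + q*(26 + 16*I) + 42 + 104*I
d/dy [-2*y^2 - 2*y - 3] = -4*y - 2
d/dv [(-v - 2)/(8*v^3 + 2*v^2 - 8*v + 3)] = (-8*v^3 - 2*v^2 + 8*v + 4*(v + 2)*(6*v^2 + v - 2) - 3)/(8*v^3 + 2*v^2 - 8*v + 3)^2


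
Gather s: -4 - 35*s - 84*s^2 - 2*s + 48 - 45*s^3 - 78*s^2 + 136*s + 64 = -45*s^3 - 162*s^2 + 99*s + 108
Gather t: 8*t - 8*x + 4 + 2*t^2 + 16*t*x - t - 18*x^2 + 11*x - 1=2*t^2 + t*(16*x + 7) - 18*x^2 + 3*x + 3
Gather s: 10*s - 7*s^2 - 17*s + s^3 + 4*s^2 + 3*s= s^3 - 3*s^2 - 4*s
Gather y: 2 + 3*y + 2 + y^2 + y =y^2 + 4*y + 4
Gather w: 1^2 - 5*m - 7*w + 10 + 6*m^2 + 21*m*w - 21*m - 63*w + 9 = 6*m^2 - 26*m + w*(21*m - 70) + 20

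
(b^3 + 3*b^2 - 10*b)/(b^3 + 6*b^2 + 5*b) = (b - 2)/(b + 1)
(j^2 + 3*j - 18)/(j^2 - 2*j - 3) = (j + 6)/(j + 1)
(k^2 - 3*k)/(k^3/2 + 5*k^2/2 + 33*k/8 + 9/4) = 8*k*(k - 3)/(4*k^3 + 20*k^2 + 33*k + 18)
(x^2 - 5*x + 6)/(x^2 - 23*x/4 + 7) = 4*(x^2 - 5*x + 6)/(4*x^2 - 23*x + 28)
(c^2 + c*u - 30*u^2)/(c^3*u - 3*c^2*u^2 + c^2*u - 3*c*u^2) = (c^2 + c*u - 30*u^2)/(c*u*(c^2 - 3*c*u + c - 3*u))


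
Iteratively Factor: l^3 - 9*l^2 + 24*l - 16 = (l - 1)*(l^2 - 8*l + 16) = (l - 4)*(l - 1)*(l - 4)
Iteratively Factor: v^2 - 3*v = (v - 3)*(v)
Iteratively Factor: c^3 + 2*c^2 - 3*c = (c - 1)*(c^2 + 3*c) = c*(c - 1)*(c + 3)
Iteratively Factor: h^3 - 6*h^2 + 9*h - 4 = (h - 1)*(h^2 - 5*h + 4) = (h - 1)^2*(h - 4)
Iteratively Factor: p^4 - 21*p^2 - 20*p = (p + 4)*(p^3 - 4*p^2 - 5*p) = (p - 5)*(p + 4)*(p^2 + p) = p*(p - 5)*(p + 4)*(p + 1)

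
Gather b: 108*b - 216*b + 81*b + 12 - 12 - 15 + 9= -27*b - 6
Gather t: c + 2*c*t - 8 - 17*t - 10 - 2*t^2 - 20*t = c - 2*t^2 + t*(2*c - 37) - 18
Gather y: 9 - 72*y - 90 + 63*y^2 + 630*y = 63*y^2 + 558*y - 81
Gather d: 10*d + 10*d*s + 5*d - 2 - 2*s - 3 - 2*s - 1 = d*(10*s + 15) - 4*s - 6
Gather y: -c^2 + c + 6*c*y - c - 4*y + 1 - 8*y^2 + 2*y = -c^2 - 8*y^2 + y*(6*c - 2) + 1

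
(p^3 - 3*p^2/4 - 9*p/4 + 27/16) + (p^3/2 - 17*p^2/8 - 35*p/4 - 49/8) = 3*p^3/2 - 23*p^2/8 - 11*p - 71/16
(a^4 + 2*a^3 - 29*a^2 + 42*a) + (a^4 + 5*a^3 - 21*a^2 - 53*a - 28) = 2*a^4 + 7*a^3 - 50*a^2 - 11*a - 28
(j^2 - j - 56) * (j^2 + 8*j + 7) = j^4 + 7*j^3 - 57*j^2 - 455*j - 392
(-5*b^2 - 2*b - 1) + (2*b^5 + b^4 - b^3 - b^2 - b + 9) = 2*b^5 + b^4 - b^3 - 6*b^2 - 3*b + 8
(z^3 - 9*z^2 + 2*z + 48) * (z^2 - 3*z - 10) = z^5 - 12*z^4 + 19*z^3 + 132*z^2 - 164*z - 480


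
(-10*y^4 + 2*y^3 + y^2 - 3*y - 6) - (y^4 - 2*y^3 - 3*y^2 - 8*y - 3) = -11*y^4 + 4*y^3 + 4*y^2 + 5*y - 3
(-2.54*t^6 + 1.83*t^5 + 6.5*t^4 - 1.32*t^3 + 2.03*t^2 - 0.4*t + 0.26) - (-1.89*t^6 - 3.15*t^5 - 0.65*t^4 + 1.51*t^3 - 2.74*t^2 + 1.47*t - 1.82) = -0.65*t^6 + 4.98*t^5 + 7.15*t^4 - 2.83*t^3 + 4.77*t^2 - 1.87*t + 2.08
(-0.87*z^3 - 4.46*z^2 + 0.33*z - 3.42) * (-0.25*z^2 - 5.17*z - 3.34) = 0.2175*z^5 + 5.6129*z^4 + 25.8815*z^3 + 14.0453*z^2 + 16.5792*z + 11.4228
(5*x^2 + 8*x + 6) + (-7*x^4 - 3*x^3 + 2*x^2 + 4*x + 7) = -7*x^4 - 3*x^3 + 7*x^2 + 12*x + 13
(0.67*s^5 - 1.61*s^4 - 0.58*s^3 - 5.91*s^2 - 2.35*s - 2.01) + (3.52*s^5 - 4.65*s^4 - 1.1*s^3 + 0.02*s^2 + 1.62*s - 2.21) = 4.19*s^5 - 6.26*s^4 - 1.68*s^3 - 5.89*s^2 - 0.73*s - 4.22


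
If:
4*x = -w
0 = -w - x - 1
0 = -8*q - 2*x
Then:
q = -1/12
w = -4/3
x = 1/3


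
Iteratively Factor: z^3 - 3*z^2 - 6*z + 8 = (z - 1)*(z^2 - 2*z - 8) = (z - 1)*(z + 2)*(z - 4)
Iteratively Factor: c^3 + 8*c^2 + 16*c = (c + 4)*(c^2 + 4*c) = (c + 4)^2*(c)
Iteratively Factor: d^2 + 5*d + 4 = (d + 1)*(d + 4)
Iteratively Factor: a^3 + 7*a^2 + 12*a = (a + 3)*(a^2 + 4*a) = a*(a + 3)*(a + 4)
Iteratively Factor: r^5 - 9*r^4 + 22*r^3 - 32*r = (r - 4)*(r^4 - 5*r^3 + 2*r^2 + 8*r) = (r - 4)^2*(r^3 - r^2 - 2*r) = (r - 4)^2*(r + 1)*(r^2 - 2*r) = (r - 4)^2*(r - 2)*(r + 1)*(r)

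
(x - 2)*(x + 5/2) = x^2 + x/2 - 5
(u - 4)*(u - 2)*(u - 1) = u^3 - 7*u^2 + 14*u - 8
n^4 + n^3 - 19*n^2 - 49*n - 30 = (n - 5)*(n + 1)*(n + 2)*(n + 3)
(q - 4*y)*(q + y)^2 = q^3 - 2*q^2*y - 7*q*y^2 - 4*y^3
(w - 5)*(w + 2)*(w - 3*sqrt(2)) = w^3 - 3*sqrt(2)*w^2 - 3*w^2 - 10*w + 9*sqrt(2)*w + 30*sqrt(2)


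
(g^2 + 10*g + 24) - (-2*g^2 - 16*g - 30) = 3*g^2 + 26*g + 54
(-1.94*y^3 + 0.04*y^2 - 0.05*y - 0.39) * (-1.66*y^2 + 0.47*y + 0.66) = 3.2204*y^5 - 0.9782*y^4 - 1.1786*y^3 + 0.6503*y^2 - 0.2163*y - 0.2574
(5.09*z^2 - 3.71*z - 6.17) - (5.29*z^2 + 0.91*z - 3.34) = -0.2*z^2 - 4.62*z - 2.83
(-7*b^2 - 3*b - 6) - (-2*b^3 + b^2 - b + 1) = 2*b^3 - 8*b^2 - 2*b - 7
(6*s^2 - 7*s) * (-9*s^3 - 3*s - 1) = -54*s^5 + 63*s^4 - 18*s^3 + 15*s^2 + 7*s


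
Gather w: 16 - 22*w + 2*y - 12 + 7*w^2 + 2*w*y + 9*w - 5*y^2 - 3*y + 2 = 7*w^2 + w*(2*y - 13) - 5*y^2 - y + 6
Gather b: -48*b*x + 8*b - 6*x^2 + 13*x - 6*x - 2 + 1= b*(8 - 48*x) - 6*x^2 + 7*x - 1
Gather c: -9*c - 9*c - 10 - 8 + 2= -18*c - 16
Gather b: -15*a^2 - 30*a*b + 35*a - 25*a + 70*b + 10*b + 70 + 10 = -15*a^2 + 10*a + b*(80 - 30*a) + 80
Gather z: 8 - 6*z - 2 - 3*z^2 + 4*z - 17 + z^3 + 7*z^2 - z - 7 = z^3 + 4*z^2 - 3*z - 18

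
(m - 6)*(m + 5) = m^2 - m - 30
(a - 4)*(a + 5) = a^2 + a - 20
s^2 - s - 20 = (s - 5)*(s + 4)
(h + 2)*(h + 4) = h^2 + 6*h + 8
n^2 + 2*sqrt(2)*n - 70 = (n - 5*sqrt(2))*(n + 7*sqrt(2))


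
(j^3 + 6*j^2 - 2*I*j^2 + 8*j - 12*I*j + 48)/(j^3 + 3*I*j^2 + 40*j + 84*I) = (j^2 + j*(6 - 4*I) - 24*I)/(j^2 + I*j + 42)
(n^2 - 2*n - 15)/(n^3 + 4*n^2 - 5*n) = (n^2 - 2*n - 15)/(n*(n^2 + 4*n - 5))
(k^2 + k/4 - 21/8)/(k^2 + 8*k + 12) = (k^2 + k/4 - 21/8)/(k^2 + 8*k + 12)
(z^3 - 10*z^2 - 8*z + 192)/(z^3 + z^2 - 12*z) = (z^2 - 14*z + 48)/(z*(z - 3))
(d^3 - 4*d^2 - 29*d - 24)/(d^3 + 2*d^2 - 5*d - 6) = (d - 8)/(d - 2)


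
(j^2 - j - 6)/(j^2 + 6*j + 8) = (j - 3)/(j + 4)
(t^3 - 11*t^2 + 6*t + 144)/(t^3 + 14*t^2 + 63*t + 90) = (t^2 - 14*t + 48)/(t^2 + 11*t + 30)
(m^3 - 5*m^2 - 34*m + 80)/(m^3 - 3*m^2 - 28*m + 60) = (m - 8)/(m - 6)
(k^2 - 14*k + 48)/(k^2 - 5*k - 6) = (k - 8)/(k + 1)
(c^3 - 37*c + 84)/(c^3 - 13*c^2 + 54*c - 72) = (c + 7)/(c - 6)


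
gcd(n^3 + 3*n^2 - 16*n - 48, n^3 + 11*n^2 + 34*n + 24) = n + 4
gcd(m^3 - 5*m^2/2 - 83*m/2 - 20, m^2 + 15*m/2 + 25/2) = m + 5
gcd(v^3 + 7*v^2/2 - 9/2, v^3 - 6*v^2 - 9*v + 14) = v - 1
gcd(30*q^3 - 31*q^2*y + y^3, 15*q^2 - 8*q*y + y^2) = -5*q + y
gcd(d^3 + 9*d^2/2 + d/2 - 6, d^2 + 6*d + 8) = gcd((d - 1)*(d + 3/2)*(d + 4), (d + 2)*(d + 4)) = d + 4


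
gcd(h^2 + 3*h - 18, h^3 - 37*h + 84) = h - 3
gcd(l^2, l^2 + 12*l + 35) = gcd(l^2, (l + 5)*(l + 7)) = 1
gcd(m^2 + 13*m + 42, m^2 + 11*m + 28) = m + 7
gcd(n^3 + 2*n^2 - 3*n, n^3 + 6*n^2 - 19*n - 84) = n + 3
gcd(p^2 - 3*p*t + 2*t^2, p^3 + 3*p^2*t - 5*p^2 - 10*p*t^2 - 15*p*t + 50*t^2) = p - 2*t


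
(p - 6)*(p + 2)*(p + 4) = p^3 - 28*p - 48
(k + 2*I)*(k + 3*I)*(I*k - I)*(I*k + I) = -k^4 - 5*I*k^3 + 7*k^2 + 5*I*k - 6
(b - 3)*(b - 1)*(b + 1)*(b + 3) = b^4 - 10*b^2 + 9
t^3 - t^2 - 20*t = t*(t - 5)*(t + 4)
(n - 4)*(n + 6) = n^2 + 2*n - 24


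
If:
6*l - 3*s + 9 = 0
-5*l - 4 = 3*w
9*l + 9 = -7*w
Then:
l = -1/8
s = 11/4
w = -9/8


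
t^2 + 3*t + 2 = (t + 1)*(t + 2)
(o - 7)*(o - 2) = o^2 - 9*o + 14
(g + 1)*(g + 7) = g^2 + 8*g + 7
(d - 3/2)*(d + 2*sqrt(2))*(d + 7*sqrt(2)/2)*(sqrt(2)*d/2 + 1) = sqrt(2)*d^4/2 - 3*sqrt(2)*d^3/4 + 13*d^3/2 - 39*d^2/4 + 25*sqrt(2)*d^2/2 - 75*sqrt(2)*d/4 + 14*d - 21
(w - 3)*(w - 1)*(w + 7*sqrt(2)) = w^3 - 4*w^2 + 7*sqrt(2)*w^2 - 28*sqrt(2)*w + 3*w + 21*sqrt(2)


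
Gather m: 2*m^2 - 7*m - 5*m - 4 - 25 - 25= 2*m^2 - 12*m - 54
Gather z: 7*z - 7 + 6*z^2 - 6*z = 6*z^2 + z - 7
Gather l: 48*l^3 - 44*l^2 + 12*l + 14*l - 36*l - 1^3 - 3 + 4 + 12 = 48*l^3 - 44*l^2 - 10*l + 12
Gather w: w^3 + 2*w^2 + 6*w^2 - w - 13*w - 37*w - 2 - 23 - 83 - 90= w^3 + 8*w^2 - 51*w - 198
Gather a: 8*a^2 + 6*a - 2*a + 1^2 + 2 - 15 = 8*a^2 + 4*a - 12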